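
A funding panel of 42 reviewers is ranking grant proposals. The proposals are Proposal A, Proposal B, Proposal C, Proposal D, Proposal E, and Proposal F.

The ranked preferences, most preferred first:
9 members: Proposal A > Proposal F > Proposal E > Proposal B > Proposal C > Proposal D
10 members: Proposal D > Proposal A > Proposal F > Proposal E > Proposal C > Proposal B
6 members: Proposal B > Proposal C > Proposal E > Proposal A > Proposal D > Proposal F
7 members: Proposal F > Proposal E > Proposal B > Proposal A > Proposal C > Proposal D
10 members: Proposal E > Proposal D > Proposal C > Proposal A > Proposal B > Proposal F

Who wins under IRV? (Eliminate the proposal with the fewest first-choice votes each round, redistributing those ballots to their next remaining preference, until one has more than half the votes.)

Proposal E

Round 1: Proposal A 9, Proposal B 6, Proposal C 0, Proposal D 10, Proposal E 10, Proposal F 7. Proposal C eliminated.
Round 2: Proposal A 9, Proposal B 6, Proposal D 10, Proposal E 10, Proposal F 7. Proposal B eliminated.
Round 3: Proposal A 9, Proposal D 10, Proposal E 16, Proposal F 7. Proposal F eliminated.
Round 4: Proposal A 9, Proposal D 10, Proposal E 23. Proposal E has a majority (≥22).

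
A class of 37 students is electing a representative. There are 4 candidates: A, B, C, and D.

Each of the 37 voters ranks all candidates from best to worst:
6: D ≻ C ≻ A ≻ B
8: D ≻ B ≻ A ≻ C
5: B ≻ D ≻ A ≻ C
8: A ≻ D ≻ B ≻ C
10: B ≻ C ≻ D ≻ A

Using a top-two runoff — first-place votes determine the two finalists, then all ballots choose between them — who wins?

D

Round 1 first-place votes: A 8, B 15, C 0, D 14. B and D advance.
Runoff: B is ranked above D on 15 ballots, D above B on 22.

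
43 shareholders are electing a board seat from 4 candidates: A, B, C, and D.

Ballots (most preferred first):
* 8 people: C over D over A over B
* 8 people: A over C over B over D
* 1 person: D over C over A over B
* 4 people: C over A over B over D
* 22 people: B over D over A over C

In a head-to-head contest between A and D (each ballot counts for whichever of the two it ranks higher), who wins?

D

A is ranked above D on 12 ballots; D above A on 31.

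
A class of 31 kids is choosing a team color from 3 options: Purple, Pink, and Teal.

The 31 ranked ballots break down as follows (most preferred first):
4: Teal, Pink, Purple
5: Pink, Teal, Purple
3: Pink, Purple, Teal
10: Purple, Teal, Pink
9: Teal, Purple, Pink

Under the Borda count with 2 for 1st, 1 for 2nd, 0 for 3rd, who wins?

Purple: 4×0 + 5×0 + 3×1 + 10×2 + 9×1 = 32
Pink: 4×1 + 5×2 + 3×2 + 10×0 + 9×0 = 20
Teal: 4×2 + 5×1 + 3×0 + 10×1 + 9×2 = 41

Teal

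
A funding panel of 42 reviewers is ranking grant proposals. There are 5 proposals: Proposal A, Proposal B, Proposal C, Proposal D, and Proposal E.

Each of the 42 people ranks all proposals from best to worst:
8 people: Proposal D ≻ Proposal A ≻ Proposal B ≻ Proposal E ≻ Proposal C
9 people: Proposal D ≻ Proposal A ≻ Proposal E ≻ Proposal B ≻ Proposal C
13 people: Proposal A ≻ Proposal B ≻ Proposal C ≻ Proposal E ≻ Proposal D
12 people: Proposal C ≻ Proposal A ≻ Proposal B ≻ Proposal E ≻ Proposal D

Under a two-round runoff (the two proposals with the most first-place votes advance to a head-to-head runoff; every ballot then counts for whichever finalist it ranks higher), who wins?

Round 1 first-place votes: Proposal A 13, Proposal B 0, Proposal C 12, Proposal D 17, Proposal E 0. Proposal D and Proposal A advance.
Runoff: Proposal D is ranked above Proposal A on 17 ballots, Proposal A above Proposal D on 25.

Proposal A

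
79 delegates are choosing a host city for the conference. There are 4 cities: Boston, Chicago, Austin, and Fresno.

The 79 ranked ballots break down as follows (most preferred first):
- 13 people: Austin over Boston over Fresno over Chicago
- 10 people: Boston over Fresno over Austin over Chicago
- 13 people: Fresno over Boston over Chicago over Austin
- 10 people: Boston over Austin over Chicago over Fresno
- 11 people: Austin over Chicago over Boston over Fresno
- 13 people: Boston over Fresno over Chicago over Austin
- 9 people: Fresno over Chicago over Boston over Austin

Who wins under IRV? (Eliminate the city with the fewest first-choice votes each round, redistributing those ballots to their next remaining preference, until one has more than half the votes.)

Round 1: Boston 33, Chicago 0, Austin 24, Fresno 22. Chicago eliminated.
Round 2: Boston 33, Austin 24, Fresno 22. Fresno eliminated.
Round 3: Boston 55, Austin 24. Boston has a majority (≥40).

Boston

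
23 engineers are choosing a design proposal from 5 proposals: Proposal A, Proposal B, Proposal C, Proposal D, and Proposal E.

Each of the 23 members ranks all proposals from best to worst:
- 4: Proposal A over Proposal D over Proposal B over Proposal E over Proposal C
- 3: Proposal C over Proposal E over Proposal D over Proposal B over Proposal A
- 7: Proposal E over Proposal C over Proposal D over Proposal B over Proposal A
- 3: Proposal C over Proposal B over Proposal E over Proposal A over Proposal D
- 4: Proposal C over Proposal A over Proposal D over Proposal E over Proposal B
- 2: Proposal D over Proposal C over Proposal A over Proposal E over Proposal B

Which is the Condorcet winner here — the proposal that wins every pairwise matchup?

Proposal C

Proposal C vs Proposal A: 19–4
Proposal C vs Proposal B: 19–4
Proposal C vs Proposal D: 17–6
Proposal C vs Proposal E: 12–11
Proposal C beats every other proposal.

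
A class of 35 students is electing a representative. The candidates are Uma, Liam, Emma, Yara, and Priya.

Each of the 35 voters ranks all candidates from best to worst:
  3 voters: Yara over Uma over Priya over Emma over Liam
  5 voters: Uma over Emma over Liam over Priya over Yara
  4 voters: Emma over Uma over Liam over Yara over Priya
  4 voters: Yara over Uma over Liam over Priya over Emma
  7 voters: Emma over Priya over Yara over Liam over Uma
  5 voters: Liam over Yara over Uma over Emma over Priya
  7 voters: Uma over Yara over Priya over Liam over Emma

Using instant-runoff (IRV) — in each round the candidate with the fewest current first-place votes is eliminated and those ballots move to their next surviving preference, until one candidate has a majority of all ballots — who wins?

Round 1: Uma 12, Liam 5, Emma 11, Yara 7, Priya 0. Priya eliminated.
Round 2: Uma 12, Liam 5, Emma 11, Yara 7. Liam eliminated.
Round 3: Uma 12, Emma 11, Yara 12. Emma eliminated.
Round 4: Uma 16, Yara 19. Yara has a majority (≥18).

Yara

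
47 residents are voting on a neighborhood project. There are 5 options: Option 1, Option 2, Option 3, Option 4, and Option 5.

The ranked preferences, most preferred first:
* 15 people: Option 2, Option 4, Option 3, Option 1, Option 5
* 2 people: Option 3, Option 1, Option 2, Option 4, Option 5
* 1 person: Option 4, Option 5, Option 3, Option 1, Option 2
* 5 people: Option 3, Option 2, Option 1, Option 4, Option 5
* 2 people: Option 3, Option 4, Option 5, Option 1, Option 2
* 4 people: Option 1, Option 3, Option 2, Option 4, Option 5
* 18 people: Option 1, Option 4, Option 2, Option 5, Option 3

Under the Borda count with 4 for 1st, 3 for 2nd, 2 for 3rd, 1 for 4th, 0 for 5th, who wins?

Option 2

Option 1: 15×1 + 2×3 + 1×1 + 5×2 + 2×1 + 4×4 + 18×4 = 122
Option 2: 15×4 + 2×2 + 1×0 + 5×3 + 2×0 + 4×2 + 18×2 = 123
Option 3: 15×2 + 2×4 + 1×2 + 5×4 + 2×4 + 4×3 + 18×0 = 80
Option 4: 15×3 + 2×1 + 1×4 + 5×1 + 2×3 + 4×1 + 18×3 = 120
Option 5: 15×0 + 2×0 + 1×3 + 5×0 + 2×2 + 4×0 + 18×1 = 25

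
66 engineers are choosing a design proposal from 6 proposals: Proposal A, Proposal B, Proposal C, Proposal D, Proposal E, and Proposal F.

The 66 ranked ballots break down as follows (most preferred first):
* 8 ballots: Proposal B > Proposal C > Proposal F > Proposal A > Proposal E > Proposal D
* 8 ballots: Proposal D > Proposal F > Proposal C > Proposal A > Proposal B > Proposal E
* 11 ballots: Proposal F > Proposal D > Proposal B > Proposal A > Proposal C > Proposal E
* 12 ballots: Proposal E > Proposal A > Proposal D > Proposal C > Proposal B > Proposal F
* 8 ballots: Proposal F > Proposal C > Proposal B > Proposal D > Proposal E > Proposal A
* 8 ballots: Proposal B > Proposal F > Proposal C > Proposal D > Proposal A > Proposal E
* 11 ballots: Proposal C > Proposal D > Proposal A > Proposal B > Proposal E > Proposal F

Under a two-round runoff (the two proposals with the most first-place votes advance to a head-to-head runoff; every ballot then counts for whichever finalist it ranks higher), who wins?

Proposal B

Round 1 first-place votes: Proposal A 0, Proposal B 16, Proposal C 11, Proposal D 8, Proposal E 12, Proposal F 19. Proposal F and Proposal B advance.
Runoff: Proposal F is ranked above Proposal B on 27 ballots, Proposal B above Proposal F on 39.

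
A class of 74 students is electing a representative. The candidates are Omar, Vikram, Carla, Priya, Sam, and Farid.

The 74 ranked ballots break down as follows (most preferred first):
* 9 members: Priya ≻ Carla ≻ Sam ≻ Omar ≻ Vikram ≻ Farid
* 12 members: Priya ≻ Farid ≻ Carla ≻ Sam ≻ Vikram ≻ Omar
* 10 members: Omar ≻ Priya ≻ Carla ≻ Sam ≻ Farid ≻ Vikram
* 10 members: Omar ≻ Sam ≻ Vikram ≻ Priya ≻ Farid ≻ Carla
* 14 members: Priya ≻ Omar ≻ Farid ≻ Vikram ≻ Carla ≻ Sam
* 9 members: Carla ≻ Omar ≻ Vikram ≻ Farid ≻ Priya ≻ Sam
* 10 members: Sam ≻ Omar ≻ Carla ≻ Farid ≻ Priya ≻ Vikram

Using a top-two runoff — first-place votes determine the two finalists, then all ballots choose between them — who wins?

Round 1 first-place votes: Omar 20, Vikram 0, Carla 9, Priya 35, Sam 10, Farid 0. Priya and Omar advance.
Runoff: Priya is ranked above Omar on 35 ballots, Omar above Priya on 39.

Omar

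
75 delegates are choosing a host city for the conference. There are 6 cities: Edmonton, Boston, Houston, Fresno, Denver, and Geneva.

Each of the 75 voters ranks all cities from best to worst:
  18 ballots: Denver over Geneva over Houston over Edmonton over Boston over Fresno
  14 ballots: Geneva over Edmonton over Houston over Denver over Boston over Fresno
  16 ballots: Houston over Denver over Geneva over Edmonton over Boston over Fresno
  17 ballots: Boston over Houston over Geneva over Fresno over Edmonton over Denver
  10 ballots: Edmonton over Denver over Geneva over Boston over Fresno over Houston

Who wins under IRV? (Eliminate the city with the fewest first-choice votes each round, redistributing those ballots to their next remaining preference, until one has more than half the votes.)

Houston

Round 1: Edmonton 10, Boston 17, Houston 16, Fresno 0, Denver 18, Geneva 14. Fresno eliminated.
Round 2: Edmonton 10, Boston 17, Houston 16, Denver 18, Geneva 14. Edmonton eliminated.
Round 3: Boston 17, Houston 16, Denver 28, Geneva 14. Geneva eliminated.
Round 4: Boston 17, Houston 30, Denver 28. Boston eliminated.
Round 5: Houston 47, Denver 28. Houston has a majority (≥38).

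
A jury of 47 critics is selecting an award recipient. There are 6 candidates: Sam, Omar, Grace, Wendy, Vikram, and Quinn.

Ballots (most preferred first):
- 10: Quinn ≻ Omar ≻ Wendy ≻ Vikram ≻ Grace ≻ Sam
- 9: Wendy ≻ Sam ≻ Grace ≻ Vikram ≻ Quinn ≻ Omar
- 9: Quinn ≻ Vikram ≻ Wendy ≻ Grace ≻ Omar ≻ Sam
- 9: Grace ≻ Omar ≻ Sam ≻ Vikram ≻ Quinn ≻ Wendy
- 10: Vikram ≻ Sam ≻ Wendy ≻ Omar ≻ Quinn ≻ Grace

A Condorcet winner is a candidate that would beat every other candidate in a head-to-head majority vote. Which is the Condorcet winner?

Vikram

Vikram vs Sam: 29–18
Vikram vs Omar: 28–19
Vikram vs Grace: 29–18
Vikram vs Wendy: 28–19
Vikram vs Quinn: 28–19
Vikram beats every other candidate.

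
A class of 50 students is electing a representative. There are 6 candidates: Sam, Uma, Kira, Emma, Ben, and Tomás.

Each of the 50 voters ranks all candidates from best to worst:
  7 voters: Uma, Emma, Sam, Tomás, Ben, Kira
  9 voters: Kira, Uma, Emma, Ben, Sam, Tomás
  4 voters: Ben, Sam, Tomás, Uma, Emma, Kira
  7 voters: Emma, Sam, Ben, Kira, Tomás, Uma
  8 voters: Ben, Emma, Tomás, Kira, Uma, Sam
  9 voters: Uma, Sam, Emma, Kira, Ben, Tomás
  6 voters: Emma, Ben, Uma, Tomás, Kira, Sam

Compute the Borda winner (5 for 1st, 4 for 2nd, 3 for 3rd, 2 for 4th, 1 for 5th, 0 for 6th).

Sam: 7×3 + 9×1 + 4×4 + 7×4 + 8×0 + 9×4 + 6×0 = 110
Uma: 7×5 + 9×4 + 4×2 + 7×0 + 8×1 + 9×5 + 6×3 = 150
Kira: 7×0 + 9×5 + 4×0 + 7×2 + 8×2 + 9×2 + 6×1 = 99
Emma: 7×4 + 9×3 + 4×1 + 7×5 + 8×4 + 9×3 + 6×5 = 183
Ben: 7×1 + 9×2 + 4×5 + 7×3 + 8×5 + 9×1 + 6×4 = 139
Tomás: 7×2 + 9×0 + 4×3 + 7×1 + 8×3 + 9×0 + 6×2 = 69

Emma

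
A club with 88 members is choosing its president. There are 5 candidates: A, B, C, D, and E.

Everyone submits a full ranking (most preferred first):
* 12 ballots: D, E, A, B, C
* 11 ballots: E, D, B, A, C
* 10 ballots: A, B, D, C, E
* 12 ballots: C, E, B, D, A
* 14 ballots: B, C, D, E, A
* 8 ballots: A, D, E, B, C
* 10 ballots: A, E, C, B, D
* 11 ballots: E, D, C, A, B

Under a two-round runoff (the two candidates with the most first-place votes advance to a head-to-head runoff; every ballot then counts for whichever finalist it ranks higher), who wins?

Round 1 first-place votes: A 28, B 14, C 12, D 12, E 22. A and E advance.
Runoff: A is ranked above E on 28 ballots, E above A on 60.

E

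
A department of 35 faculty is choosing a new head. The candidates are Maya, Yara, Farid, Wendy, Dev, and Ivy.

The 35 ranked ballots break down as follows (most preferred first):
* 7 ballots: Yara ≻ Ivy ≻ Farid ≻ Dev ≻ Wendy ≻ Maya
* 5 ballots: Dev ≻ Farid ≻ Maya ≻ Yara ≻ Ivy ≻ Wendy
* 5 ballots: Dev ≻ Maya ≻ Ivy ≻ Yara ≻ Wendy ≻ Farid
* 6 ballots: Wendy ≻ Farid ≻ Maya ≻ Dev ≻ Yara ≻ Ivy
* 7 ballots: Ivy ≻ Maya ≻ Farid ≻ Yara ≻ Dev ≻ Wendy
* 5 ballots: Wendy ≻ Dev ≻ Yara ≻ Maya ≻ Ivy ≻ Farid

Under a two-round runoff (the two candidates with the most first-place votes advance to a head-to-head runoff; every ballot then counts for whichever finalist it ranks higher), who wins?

Round 1 first-place votes: Maya 0, Yara 7, Farid 0, Wendy 11, Dev 10, Ivy 7. Wendy and Dev advance.
Runoff: Wendy is ranked above Dev on 11 ballots, Dev above Wendy on 24.

Dev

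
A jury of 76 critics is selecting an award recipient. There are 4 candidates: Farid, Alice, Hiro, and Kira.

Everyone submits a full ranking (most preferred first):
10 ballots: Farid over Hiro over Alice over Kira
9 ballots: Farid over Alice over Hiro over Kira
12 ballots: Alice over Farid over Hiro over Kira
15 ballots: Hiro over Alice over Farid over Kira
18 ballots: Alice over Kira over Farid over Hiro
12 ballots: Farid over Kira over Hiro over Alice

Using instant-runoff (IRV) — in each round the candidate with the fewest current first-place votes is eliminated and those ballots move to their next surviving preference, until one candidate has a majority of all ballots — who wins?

Alice

Round 1: Farid 31, Alice 30, Hiro 15, Kira 0. Kira eliminated.
Round 2: Farid 31, Alice 30, Hiro 15. Hiro eliminated.
Round 3: Farid 31, Alice 45. Alice has a majority (≥39).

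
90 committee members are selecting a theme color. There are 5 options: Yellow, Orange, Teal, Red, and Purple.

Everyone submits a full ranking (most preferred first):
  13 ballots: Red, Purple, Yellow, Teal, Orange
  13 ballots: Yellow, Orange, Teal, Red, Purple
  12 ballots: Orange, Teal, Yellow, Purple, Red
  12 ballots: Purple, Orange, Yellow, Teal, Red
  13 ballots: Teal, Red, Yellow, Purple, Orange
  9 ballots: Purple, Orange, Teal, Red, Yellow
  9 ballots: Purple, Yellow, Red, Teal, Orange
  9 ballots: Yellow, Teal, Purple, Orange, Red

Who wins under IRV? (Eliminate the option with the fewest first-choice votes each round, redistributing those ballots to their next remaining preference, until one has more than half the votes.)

Teal

Round 1: Yellow 22, Orange 12, Teal 13, Red 13, Purple 30. Orange eliminated.
Round 2: Yellow 22, Teal 25, Red 13, Purple 30. Red eliminated.
Round 3: Yellow 22, Teal 25, Purple 43. Yellow eliminated.
Round 4: Teal 47, Purple 43. Teal has a majority (≥46).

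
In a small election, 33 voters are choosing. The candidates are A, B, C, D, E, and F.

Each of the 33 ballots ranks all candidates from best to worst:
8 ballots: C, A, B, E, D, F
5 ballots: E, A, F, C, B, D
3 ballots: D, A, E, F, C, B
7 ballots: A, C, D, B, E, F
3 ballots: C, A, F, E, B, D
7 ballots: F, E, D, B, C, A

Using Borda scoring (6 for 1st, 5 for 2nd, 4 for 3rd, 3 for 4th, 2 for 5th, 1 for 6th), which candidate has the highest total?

A

A: 8×5 + 5×5 + 3×5 + 7×6 + 3×5 + 7×1 = 144
B: 8×4 + 5×2 + 3×1 + 7×3 + 3×2 + 7×3 = 93
C: 8×6 + 5×3 + 3×2 + 7×5 + 3×6 + 7×2 = 136
D: 8×2 + 5×1 + 3×6 + 7×4 + 3×1 + 7×4 = 98
E: 8×3 + 5×6 + 3×4 + 7×2 + 3×3 + 7×5 = 124
F: 8×1 + 5×4 + 3×3 + 7×1 + 3×4 + 7×6 = 98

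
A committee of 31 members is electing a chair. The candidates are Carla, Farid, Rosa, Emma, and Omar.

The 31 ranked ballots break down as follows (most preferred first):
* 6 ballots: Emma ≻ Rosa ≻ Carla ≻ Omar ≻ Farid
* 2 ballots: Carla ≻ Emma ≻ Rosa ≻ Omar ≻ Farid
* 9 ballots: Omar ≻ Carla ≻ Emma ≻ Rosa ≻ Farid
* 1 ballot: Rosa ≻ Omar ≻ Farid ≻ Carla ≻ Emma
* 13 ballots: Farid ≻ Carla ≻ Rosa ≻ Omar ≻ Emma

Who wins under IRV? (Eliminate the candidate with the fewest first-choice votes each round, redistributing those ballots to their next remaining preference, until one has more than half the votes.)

Omar

Round 1: Carla 2, Farid 13, Rosa 1, Emma 6, Omar 9. Rosa eliminated.
Round 2: Carla 2, Farid 13, Emma 6, Omar 10. Carla eliminated.
Round 3: Farid 13, Emma 8, Omar 10. Emma eliminated.
Round 4: Farid 13, Omar 18. Omar has a majority (≥16).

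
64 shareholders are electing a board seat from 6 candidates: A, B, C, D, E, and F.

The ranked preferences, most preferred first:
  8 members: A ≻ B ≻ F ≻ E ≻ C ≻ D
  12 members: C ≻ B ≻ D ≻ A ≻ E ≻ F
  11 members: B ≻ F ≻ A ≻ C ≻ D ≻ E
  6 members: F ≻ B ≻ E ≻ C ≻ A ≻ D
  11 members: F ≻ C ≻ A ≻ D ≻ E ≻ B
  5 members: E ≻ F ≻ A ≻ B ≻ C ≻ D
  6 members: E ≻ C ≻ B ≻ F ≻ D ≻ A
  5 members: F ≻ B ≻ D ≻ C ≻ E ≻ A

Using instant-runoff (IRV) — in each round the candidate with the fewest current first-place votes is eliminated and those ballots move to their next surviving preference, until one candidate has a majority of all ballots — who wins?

Round 1: A 8, B 11, C 12, D 0, E 11, F 22. D eliminated.
Round 2: A 8, B 11, C 12, E 11, F 22. A eliminated.
Round 3: B 19, C 12, E 11, F 22. E eliminated.
Round 4: B 19, C 18, F 27. C eliminated.
Round 5: B 37, F 27. B has a majority (≥33).

B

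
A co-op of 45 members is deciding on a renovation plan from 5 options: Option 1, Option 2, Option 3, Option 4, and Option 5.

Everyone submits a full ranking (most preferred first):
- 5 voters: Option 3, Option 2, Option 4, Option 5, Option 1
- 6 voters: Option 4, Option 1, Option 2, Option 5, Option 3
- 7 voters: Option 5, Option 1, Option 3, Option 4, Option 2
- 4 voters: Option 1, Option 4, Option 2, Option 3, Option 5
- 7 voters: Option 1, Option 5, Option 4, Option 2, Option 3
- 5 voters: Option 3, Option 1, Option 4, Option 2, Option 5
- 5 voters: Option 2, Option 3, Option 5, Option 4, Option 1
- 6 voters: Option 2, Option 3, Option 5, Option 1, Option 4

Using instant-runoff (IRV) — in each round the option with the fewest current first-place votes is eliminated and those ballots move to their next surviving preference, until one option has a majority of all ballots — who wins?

Round 1: Option 1 11, Option 2 11, Option 3 10, Option 4 6, Option 5 7. Option 4 eliminated.
Round 2: Option 1 17, Option 2 11, Option 3 10, Option 5 7. Option 5 eliminated.
Round 3: Option 1 24, Option 2 11, Option 3 10. Option 1 has a majority (≥23).

Option 1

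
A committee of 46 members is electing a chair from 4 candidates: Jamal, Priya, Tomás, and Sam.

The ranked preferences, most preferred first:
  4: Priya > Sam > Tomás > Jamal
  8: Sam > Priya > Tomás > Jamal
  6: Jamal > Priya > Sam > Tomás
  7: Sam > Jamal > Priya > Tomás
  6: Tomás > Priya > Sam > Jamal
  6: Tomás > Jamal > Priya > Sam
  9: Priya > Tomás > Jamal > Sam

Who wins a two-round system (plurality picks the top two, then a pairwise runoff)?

Priya

Round 1 first-place votes: Jamal 6, Priya 13, Tomás 12, Sam 15. Sam and Priya advance.
Runoff: Sam is ranked above Priya on 15 ballots, Priya above Sam on 31.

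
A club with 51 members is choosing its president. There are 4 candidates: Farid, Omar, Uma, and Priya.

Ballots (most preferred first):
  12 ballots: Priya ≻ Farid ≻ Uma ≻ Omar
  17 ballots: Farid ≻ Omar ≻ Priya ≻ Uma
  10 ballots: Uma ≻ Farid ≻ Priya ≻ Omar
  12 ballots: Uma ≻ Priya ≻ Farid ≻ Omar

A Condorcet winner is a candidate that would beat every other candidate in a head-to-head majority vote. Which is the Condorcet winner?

Farid

Farid vs Omar: 51–0
Farid vs Uma: 29–22
Farid vs Priya: 27–24
Farid beats every other candidate.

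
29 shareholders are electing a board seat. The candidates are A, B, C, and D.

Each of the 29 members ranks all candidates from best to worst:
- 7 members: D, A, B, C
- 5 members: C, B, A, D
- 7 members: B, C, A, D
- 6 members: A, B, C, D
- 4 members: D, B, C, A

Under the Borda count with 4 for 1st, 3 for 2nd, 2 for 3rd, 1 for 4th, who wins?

B

A: 7×3 + 5×2 + 7×2 + 6×4 + 4×1 = 73
B: 7×2 + 5×3 + 7×4 + 6×3 + 4×3 = 87
C: 7×1 + 5×4 + 7×3 + 6×2 + 4×2 = 68
D: 7×4 + 5×1 + 7×1 + 6×1 + 4×4 = 62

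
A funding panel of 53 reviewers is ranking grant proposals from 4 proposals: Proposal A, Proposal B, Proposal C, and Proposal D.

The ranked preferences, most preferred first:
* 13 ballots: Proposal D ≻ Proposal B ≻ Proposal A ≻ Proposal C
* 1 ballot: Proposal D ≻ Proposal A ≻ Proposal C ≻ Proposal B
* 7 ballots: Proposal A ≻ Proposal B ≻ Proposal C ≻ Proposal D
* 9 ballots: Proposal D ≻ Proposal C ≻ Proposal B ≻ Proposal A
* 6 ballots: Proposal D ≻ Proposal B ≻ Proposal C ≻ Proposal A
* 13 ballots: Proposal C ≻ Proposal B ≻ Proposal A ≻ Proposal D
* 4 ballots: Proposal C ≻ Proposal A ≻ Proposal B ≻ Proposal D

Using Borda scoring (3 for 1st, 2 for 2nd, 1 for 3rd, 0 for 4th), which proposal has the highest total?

Proposal A: 13×1 + 1×2 + 7×3 + 9×0 + 6×0 + 13×1 + 4×2 = 57
Proposal B: 13×2 + 1×0 + 7×2 + 9×1 + 6×2 + 13×2 + 4×1 = 91
Proposal C: 13×0 + 1×1 + 7×1 + 9×2 + 6×1 + 13×3 + 4×3 = 83
Proposal D: 13×3 + 1×3 + 7×0 + 9×3 + 6×3 + 13×0 + 4×0 = 87

Proposal B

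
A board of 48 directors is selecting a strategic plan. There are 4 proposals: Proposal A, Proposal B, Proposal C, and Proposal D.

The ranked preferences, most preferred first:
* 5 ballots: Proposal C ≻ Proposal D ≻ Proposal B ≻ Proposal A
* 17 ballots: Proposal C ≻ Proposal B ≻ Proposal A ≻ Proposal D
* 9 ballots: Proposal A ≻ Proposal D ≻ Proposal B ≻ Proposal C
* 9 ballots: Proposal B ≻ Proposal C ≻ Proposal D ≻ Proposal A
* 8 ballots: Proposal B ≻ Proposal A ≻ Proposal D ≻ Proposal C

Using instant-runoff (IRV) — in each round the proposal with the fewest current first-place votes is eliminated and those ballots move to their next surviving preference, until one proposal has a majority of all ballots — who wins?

Round 1: Proposal A 9, Proposal B 17, Proposal C 22, Proposal D 0. Proposal D eliminated.
Round 2: Proposal A 9, Proposal B 17, Proposal C 22. Proposal A eliminated.
Round 3: Proposal B 26, Proposal C 22. Proposal B has a majority (≥25).

Proposal B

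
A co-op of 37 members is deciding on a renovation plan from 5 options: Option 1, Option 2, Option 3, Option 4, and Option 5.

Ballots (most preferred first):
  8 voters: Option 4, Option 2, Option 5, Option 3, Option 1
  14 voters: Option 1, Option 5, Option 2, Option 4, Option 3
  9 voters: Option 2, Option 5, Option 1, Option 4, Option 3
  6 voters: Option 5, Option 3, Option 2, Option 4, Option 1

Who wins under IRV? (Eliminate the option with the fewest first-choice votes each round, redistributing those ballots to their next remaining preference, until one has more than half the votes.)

Round 1: Option 1 14, Option 2 9, Option 3 0, Option 4 8, Option 5 6. Option 3 eliminated.
Round 2: Option 1 14, Option 2 9, Option 4 8, Option 5 6. Option 5 eliminated.
Round 3: Option 1 14, Option 2 15, Option 4 8. Option 4 eliminated.
Round 4: Option 1 14, Option 2 23. Option 2 has a majority (≥19).

Option 2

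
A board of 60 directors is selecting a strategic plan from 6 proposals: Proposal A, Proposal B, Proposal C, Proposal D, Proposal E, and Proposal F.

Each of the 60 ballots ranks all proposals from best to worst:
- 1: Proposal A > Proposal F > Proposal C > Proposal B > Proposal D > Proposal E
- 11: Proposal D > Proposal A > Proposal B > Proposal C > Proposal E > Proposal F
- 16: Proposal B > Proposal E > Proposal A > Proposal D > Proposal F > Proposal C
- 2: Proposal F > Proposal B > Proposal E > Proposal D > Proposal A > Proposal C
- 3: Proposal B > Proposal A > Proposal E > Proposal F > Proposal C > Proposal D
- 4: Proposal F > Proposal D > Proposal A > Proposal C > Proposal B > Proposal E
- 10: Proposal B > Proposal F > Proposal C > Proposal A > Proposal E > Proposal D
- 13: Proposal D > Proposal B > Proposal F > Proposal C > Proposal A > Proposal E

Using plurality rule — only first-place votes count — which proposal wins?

First-place votes: Proposal A 1, Proposal B 29, Proposal C 0, Proposal D 24, Proposal E 0, Proposal F 6.

Proposal B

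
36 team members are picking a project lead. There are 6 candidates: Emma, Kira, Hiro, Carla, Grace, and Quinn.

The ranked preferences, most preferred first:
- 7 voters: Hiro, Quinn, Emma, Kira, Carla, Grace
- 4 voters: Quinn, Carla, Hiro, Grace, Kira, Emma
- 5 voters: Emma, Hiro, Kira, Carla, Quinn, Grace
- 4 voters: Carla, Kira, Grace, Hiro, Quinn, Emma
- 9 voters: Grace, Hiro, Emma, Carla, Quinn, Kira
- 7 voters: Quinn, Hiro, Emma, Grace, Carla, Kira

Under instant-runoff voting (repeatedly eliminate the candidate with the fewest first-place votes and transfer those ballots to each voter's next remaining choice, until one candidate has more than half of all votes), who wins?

Hiro

Round 1: Emma 5, Kira 0, Hiro 7, Carla 4, Grace 9, Quinn 11. Kira eliminated.
Round 2: Emma 5, Hiro 7, Carla 4, Grace 9, Quinn 11. Carla eliminated.
Round 3: Emma 5, Hiro 7, Grace 13, Quinn 11. Emma eliminated.
Round 4: Hiro 12, Grace 13, Quinn 11. Quinn eliminated.
Round 5: Hiro 23, Grace 13. Hiro has a majority (≥19).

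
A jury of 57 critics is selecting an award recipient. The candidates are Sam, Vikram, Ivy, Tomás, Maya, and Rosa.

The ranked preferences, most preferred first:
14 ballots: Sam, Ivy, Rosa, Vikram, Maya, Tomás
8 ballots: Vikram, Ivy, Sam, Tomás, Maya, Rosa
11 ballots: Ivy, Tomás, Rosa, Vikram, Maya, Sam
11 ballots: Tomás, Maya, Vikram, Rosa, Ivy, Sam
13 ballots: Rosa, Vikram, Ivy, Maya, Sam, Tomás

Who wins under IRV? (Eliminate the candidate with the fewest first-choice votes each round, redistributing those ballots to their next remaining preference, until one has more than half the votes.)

Ivy

Round 1: Sam 14, Vikram 8, Ivy 11, Tomás 11, Maya 0, Rosa 13. Maya eliminated.
Round 2: Sam 14, Vikram 8, Ivy 11, Tomás 11, Rosa 13. Vikram eliminated.
Round 3: Sam 14, Ivy 19, Tomás 11, Rosa 13. Tomás eliminated.
Round 4: Sam 14, Ivy 19, Rosa 24. Sam eliminated.
Round 5: Ivy 33, Rosa 24. Ivy has a majority (≥29).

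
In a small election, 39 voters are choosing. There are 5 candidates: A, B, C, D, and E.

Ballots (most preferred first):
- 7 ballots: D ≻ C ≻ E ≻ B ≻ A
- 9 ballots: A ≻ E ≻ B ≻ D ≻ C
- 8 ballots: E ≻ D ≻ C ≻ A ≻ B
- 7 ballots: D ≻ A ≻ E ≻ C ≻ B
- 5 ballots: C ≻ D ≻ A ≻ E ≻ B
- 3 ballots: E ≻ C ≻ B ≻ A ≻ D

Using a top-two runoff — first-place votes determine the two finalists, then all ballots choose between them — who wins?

E

Round 1 first-place votes: A 9, B 0, C 5, D 14, E 11. D and E advance.
Runoff: D is ranked above E on 19 ballots, E above D on 20.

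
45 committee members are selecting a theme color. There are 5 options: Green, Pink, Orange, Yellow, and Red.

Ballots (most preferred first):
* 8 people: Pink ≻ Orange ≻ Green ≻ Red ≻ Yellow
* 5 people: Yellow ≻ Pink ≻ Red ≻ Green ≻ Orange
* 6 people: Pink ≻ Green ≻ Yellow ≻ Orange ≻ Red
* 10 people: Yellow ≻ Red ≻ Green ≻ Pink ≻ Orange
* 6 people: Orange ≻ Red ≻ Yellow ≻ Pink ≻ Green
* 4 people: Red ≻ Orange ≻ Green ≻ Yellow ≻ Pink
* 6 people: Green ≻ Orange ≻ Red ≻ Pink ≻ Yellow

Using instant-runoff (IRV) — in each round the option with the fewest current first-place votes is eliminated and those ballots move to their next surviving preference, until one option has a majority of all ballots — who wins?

Round 1: Green 6, Pink 14, Orange 6, Yellow 15, Red 4. Red eliminated.
Round 2: Green 6, Pink 14, Orange 10, Yellow 15. Green eliminated.
Round 3: Pink 14, Orange 16, Yellow 15. Pink eliminated.
Round 4: Orange 24, Yellow 21. Orange has a majority (≥23).

Orange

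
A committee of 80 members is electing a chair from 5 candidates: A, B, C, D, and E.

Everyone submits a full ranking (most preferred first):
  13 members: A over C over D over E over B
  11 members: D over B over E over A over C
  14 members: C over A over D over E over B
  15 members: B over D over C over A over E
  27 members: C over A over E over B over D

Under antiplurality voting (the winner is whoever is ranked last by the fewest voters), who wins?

Last-place votes: A 0, B 27, C 11, D 27, E 15.

A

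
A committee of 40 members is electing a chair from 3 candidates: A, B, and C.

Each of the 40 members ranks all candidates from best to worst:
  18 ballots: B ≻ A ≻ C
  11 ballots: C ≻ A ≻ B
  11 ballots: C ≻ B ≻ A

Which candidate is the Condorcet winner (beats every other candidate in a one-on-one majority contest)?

C vs A: 22–18
C vs B: 22–18
C beats every other candidate.

C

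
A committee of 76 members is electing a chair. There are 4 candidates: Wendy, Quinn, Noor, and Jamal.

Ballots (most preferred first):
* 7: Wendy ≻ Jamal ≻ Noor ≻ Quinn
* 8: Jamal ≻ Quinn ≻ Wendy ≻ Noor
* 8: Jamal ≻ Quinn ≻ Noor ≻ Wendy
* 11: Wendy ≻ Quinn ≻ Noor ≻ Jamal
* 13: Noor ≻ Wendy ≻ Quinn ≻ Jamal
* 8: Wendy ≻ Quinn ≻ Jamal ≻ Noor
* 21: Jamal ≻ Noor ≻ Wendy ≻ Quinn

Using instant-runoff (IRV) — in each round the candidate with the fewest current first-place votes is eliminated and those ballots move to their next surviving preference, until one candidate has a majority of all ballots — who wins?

Wendy

Round 1: Wendy 26, Quinn 0, Noor 13, Jamal 37. Quinn eliminated.
Round 2: Wendy 26, Noor 13, Jamal 37. Noor eliminated.
Round 3: Wendy 39, Jamal 37. Wendy has a majority (≥39).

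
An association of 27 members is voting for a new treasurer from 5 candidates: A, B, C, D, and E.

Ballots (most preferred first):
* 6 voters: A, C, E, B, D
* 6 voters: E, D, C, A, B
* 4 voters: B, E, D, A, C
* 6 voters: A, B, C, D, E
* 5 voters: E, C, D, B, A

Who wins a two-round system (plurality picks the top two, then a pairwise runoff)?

Round 1 first-place votes: A 12, B 4, C 0, D 0, E 11. A and E advance.
Runoff: A is ranked above E on 12 ballots, E above A on 15.

E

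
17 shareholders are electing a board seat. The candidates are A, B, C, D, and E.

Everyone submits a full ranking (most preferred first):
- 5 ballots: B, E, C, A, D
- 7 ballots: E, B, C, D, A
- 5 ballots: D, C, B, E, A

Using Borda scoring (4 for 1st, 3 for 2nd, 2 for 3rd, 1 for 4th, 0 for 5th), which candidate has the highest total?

A: 5×1 + 7×0 + 5×0 = 5
B: 5×4 + 7×3 + 5×2 = 51
C: 5×2 + 7×2 + 5×3 = 39
D: 5×0 + 7×1 + 5×4 = 27
E: 5×3 + 7×4 + 5×1 = 48

B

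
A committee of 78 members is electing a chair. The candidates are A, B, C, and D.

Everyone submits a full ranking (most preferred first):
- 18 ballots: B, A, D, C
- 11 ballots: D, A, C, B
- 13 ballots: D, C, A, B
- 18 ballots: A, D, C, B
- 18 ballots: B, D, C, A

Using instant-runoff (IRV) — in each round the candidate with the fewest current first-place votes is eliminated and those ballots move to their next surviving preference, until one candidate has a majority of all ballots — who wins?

D

Round 1: A 18, B 36, C 0, D 24. C eliminated.
Round 2: A 18, B 36, D 24. A eliminated.
Round 3: B 36, D 42. D has a majority (≥40).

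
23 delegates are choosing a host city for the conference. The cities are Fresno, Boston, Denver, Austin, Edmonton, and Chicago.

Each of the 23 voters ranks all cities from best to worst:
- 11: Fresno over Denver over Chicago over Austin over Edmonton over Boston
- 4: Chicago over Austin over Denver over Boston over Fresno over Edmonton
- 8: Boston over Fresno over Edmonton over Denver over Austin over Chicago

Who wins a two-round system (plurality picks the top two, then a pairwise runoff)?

Round 1 first-place votes: Fresno 11, Boston 8, Denver 0, Austin 0, Edmonton 0, Chicago 4. Fresno and Boston advance.
Runoff: Fresno is ranked above Boston on 11 ballots, Boston above Fresno on 12.

Boston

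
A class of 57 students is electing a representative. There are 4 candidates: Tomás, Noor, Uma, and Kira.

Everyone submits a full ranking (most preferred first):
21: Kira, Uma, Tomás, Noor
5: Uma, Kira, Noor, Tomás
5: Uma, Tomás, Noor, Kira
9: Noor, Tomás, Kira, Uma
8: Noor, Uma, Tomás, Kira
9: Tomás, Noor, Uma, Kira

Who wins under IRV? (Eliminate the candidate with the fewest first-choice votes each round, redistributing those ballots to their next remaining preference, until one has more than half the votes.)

Round 1: Tomás 9, Noor 17, Uma 10, Kira 21. Tomás eliminated.
Round 2: Noor 26, Uma 10, Kira 21. Uma eliminated.
Round 3: Noor 31, Kira 26. Noor has a majority (≥29).

Noor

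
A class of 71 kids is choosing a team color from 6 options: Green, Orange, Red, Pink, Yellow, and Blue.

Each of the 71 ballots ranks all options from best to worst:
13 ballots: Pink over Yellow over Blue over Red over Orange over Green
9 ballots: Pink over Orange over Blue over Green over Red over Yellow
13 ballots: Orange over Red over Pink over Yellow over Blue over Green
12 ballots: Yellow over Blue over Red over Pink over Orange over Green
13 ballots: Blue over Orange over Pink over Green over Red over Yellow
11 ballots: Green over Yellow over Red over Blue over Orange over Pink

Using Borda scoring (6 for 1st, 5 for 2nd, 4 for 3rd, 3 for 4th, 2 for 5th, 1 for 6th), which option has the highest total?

Green: 13×1 + 9×3 + 13×1 + 12×1 + 13×3 + 11×6 = 170
Orange: 13×2 + 9×5 + 13×6 + 12×2 + 13×5 + 11×2 = 260
Red: 13×3 + 9×2 + 13×5 + 12×4 + 13×2 + 11×4 = 240
Pink: 13×6 + 9×6 + 13×4 + 12×3 + 13×4 + 11×1 = 283
Yellow: 13×5 + 9×1 + 13×3 + 12×6 + 13×1 + 11×5 = 253
Blue: 13×4 + 9×4 + 13×2 + 12×5 + 13×6 + 11×3 = 285

Blue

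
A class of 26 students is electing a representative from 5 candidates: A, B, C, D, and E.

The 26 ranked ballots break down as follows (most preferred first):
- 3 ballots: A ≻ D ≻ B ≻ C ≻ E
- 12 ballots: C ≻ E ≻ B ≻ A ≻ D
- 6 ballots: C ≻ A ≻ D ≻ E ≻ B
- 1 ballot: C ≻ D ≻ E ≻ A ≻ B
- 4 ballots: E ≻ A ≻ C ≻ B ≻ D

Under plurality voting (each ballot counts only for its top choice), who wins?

First-place votes: A 3, B 0, C 19, D 0, E 4.

C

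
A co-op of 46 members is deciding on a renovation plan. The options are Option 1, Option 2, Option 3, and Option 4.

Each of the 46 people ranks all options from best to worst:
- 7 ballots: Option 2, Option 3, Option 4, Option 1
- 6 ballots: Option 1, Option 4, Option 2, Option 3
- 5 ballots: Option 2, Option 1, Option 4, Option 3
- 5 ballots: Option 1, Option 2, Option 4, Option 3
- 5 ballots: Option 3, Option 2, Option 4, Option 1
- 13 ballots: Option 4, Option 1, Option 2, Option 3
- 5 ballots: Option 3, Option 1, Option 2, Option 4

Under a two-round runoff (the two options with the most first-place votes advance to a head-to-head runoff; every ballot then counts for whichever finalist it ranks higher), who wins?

Round 1 first-place votes: Option 1 11, Option 2 12, Option 3 10, Option 4 13. Option 4 and Option 2 advance.
Runoff: Option 4 is ranked above Option 2 on 19 ballots, Option 2 above Option 4 on 27.

Option 2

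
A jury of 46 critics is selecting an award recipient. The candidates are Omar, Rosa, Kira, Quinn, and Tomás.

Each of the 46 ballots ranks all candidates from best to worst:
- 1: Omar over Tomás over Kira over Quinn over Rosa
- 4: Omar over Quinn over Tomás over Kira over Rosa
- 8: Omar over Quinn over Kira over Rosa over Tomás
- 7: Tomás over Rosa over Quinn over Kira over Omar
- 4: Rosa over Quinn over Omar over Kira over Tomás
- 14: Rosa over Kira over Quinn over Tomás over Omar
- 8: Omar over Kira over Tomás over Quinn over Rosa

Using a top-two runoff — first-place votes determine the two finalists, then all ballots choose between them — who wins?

Rosa

Round 1 first-place votes: Omar 21, Rosa 18, Kira 0, Quinn 0, Tomás 7. Omar and Rosa advance.
Runoff: Omar is ranked above Rosa on 21 ballots, Rosa above Omar on 25.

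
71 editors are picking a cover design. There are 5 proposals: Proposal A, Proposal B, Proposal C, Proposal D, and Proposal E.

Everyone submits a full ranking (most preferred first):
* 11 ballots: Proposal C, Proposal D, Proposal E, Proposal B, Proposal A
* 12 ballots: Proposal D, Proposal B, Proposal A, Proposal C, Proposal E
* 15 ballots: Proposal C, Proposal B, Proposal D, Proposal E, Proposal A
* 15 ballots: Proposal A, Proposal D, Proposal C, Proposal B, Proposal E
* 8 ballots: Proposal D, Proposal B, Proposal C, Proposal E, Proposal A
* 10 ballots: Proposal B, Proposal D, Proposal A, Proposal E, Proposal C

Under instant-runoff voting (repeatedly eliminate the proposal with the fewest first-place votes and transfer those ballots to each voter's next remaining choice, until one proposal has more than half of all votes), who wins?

Proposal D

Round 1: Proposal A 15, Proposal B 10, Proposal C 26, Proposal D 20, Proposal E 0. Proposal E eliminated.
Round 2: Proposal A 15, Proposal B 10, Proposal C 26, Proposal D 20. Proposal B eliminated.
Round 3: Proposal A 15, Proposal C 26, Proposal D 30. Proposal A eliminated.
Round 4: Proposal C 26, Proposal D 45. Proposal D has a majority (≥36).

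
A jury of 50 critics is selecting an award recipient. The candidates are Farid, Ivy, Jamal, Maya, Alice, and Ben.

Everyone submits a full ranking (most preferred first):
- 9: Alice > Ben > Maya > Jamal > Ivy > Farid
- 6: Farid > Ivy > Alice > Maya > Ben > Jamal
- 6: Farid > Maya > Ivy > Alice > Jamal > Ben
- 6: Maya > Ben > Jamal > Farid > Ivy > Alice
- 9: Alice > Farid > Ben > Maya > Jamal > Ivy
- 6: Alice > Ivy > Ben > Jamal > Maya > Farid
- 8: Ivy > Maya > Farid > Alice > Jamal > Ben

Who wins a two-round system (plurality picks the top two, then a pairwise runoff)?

Farid

Round 1 first-place votes: Farid 12, Ivy 8, Jamal 0, Maya 6, Alice 24, Ben 0. Alice and Farid advance.
Runoff: Alice is ranked above Farid on 24 ballots, Farid above Alice on 26.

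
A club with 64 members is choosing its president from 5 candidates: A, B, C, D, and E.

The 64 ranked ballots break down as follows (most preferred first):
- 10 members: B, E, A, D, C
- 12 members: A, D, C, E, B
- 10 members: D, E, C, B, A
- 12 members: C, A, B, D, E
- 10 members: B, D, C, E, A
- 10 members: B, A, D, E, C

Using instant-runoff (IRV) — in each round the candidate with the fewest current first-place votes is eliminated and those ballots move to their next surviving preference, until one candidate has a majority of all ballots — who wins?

Round 1: A 12, B 30, C 12, D 10, E 0. E eliminated.
Round 2: A 12, B 30, C 12, D 10. D eliminated.
Round 3: A 12, B 30, C 22. A eliminated.
Round 4: B 30, C 34. C has a majority (≥33).

C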